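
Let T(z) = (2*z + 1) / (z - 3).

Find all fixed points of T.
T(z) = z means 2*z + 1 = z*(z - 3), i.e.
  z^2 - 5*z - 1 = 0.
Discriminant: (-5)^2 - 4*(1)*(-1) = 29, so the roots are real.
  z = (5 ± sqrt(29))/(2*(1))
Fixed points: {5/2 - sqrt(29)/2, 5/2 + sqrt(29)/2}

Final answer: {5/2 - sqrt(29)/2, 5/2 + sqrt(29)/2}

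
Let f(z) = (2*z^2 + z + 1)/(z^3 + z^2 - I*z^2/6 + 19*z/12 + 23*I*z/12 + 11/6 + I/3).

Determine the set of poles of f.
{-1 + I, -1/2 + 2*I/3, 1/2 - 3*I/2}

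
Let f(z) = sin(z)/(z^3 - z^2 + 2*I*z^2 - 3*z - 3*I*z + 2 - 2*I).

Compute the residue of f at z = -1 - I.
Write f(z) = P(z)/Q(z) with P(z) = sin(z) and Q(z) = z^3 - z^2 + 2*I*z^2 - 3*z - 3*I*z + 2 - 2*I.
The denominator factors as Q(z) = (z - 2)*(z + 1 + I)*(z + I), so z = -1 - I is a simple zero of Q and P is analytic there; z = -1 - I is therefore a simple pole and
  Res(f, z₀) = P(z₀)/Q'(z₀).

Q'(z) = 3*z^2 - 2*z + 4*I*z - 3 - 3*I, so Q'(-1 - I) = 3 + I.
P(-1 - I) = -sin(1 + I).

Res(f, -1 - I) = (-sin(1 + I))/(3 + I) = (-3/10 + I/10)*sin(1 + I)

Final answer: (-3/10 + I/10)*sin(1 + I)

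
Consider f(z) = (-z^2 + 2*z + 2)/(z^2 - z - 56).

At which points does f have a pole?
{-7, 8}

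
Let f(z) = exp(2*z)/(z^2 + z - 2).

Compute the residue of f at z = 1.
Write f(z) = P(z)/Q(z) with P(z) = exp(2*z) and Q(z) = z^2 + z - 2.
The denominator factors as Q(z) = (z - 1)*(z + 2), so z = 1 is a simple zero of Q and P is analytic there; z = 1 is therefore a simple pole and
  Res(f, z₀) = P(z₀)/Q'(z₀).

Q'(z) = 2*z + 1, so Q'(1) = 3.
P(1) = exp(2).

Res(f, 1) = (exp(2))/(3) = exp(2)/3

Final answer: exp(2)/3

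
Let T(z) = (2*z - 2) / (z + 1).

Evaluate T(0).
Substitute z = 0:
  numerator:   2*(0) - 2 = -2
  denominator: (0) + 1 = 1
T(0) = (-2)/(1) = -2

Final answer: -2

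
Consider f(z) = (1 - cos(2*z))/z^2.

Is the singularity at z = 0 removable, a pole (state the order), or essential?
Let u = z. The argument of cos is 2*z = 2u, so
  f = (1 - cos(2u))/u^2 = ((2u)^2/2 - (2u)^4/24 + ...)/u^2 = 2 - (2/3)*u^2 + ...
The Laurent expansion about u = 0 has no negative powers; equivalently lim_{z→0} f(z) = 2 exists and is finite.
So the singularity is removable.

Final answer: removable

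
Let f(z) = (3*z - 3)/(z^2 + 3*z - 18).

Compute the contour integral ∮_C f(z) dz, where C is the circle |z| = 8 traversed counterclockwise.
By the residue theorem, ∮_C f(z) dz = 2πi · (sum of the residues of f at the poles inside |z| = 8).

The denominator factors as (z - 3)*(z + 6), so the singularities of f are simple poles at z = 3, z = -6.
  |3|² = 9 < 64 = 8², so this pole is inside the contour.
  |-6|² = 36 < 64 = 8², so this pole is inside the contour.

With P(z) = 3*z - 3 and Q(z) = z^2 + 3*z - 18, each pole is simple, so Res(f, z₀) = P(z₀)/Q'(z₀) with Q'(z) = 2*z + 3.
  Res(f, 3) = P(3)/Q'(3) = (6)/(9) = 2/3
  Res(f, -6) = P(-6)/Q'(-6) = (-21)/(-9) = 7/3

Sum of residues inside C: 3
∮_C f(z) dz = 2πi · (3) = 6*I*pi

Final answer: 6*I*pi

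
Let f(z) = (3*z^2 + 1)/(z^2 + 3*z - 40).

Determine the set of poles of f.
{-8, 5}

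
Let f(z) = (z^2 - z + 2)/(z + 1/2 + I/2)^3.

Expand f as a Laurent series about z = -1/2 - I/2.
Put w = z - (-1/2 - I/2), i.e. z = w - 1/2 - I/2. The denominator is w^3, so it suffices to rewrite the numerator in powers of w.

P(z) = z^2 - z + 2
P(w - 1/2 - I/2) = 5/2 + I + (-2 - I)*w + w^2

Dividing each term by w^3:
  f = (5/2 + I)/w^3 + (-2 - I)/w^2 + 1/w

Substituting back w = z + 1/2 + I/2:
  f(z) = (5/2 + I)/(z + 1/2 + I/2)^3 + (-2 - I)/(z + 1/2 + I/2)^2 + 1/(z + 1/2 + I/2)

The series is finite because the numerator is a polynomial; the negative powers form the principal part, and the coefficient of 1/(z + 1/2 + I/2) gives Res(f, -1/2 - I/2) = 1.

Final answer: (5/2 + I)/(z + 1/2 + I/2)^3 + (-2 - I)/(z + 1/2 + I/2)^2 + 1/(z + 1/2 + I/2)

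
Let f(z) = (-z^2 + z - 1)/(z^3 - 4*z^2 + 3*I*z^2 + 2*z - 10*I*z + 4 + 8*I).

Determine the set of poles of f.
{-2*I, 2 - I, 2}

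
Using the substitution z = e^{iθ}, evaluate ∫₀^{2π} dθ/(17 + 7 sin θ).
Call the integral J. The integrand is 2π-periodic and we integrate over a full period, so shifting θ does not change the value (θ → θ + π/2 turns sin θ into cos θ). Hence
  J = ∫₀^{2π} dθ/(17 + 7 cos θ).
Put z = e^{iθ}: then cos θ = (z + 1/z)/2, dθ = dz/(iz), and z runs once counterclockwise around |z| = 1:
  J = ∮_{|z|=1} 1/(17 + 7*(z + 1/z)/2) · dz/(iz) = (2/i) ∮_{|z|=1} dz/(7*z^2 + 34*z + 7).
The roots of 7*z^2 + 34*z + 7 are z = (-17 ± sqrt(17^2 - 7^2))/7, with sqrt(240) = 4*sqrt(15); their product is 1, so only z₊ = -17/7 + 4*sqrt(15)/7 lies inside the unit circle (z₋ = -17/7 - 4*sqrt(15)/7 lies outside).
z₊ is a simple zero of q(z) = 7*z^2 + 34*z + 7, so Res(1/q, z₊) = 1/q'(z₊) with q'(z) = 14*z + 34; and q'(z₊) = 7*(z₊ - z₋) = 8*sqrt(15).
Therefore J = (2/i) · 2πi · 1/(8*sqrt(15)) = 2*pi/(4*sqrt(15)) = sqrt(15)*pi/30

Final answer: sqrt(15)*pi/30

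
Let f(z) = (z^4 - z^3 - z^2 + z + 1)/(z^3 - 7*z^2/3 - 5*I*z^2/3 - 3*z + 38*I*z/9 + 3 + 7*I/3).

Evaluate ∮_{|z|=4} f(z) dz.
By the residue theorem, ∮_C f(z) dz = 2πi · (sum of the residues of f at the poles inside |z| = 4).

The denominator factors as (z + 1 - 2*I/3)*(z - 1/3 - I)*(z - 3), so the singularities of f are simple poles at z = -1 + 2*I/3, z = 1/3 + I, z = 3.
  |-1 + 2*I/3|² = 13/9 < 16 = 4², so this pole is inside the contour.
  |1/3 + I|² = 10/9 < 16 = 4², so this pole is inside the contour.
  |3|² = 9 < 16 = 4², so this pole is inside the contour.

With P(z) = z^4 - z^3 - z^2 + z + 1 and Q(z) = z^3 - 7*z^2/3 - 5*I*z^2/3 - 3*z + 38*I*z/9 + 3 + 7*I/3, each pole is simple, so Res(f, z₀) = P(z₀)/Q'(z₀) with Q'(z) = 3*z^2 - 14*z/3 - 10*I*z/3 - 3 + 38*I/9.
  Res(f, -1 + 2*I/3) = P(-1 + 2*I/3)/Q'(-1 + 2*I/3) = (-191/81 - 32*I/27)/(50/9 + 4*I/9) = -4967/11322 - 1009*I/5661
  Res(f, 1/3 + I) = P(1/3 + I)/Q'(1/3 + I) = (286/81 - 5*I/27)/(-35/9 + 4*I/9) = -10070/11169 - 619*I/11169
  Res(f, 3) = P(3)/Q'(3) = (49)/(10 - 52*I/9) = 19845/5402 + 5733*I/2701

Sum of residues inside C: 7/3 + 17*I/9
∮_C f(z) dz = 2πi · (7/3 + 17*I/9) = pi*(-34/9 + 14*I/3)

Final answer: pi*(-34/9 + 14*I/3)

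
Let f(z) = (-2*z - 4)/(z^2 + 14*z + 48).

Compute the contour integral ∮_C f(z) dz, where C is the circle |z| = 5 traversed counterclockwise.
By the residue theorem, ∮_C f(z) dz = 2πi · (sum of the residues of f at the poles inside |z| = 5).

The denominator factors as (z + 8)*(z + 6), so the singularities of f are simple poles at z = -8, z = -6.
  |-8|² = 64 > 25 = 5², so this pole is outside the contour.
  |-6|² = 36 > 25 = 5², so this pole is outside the contour.

No pole lies inside the contour, so f is analytic on and inside C and the integral is 0 (Cauchy's theorem).

Final answer: 0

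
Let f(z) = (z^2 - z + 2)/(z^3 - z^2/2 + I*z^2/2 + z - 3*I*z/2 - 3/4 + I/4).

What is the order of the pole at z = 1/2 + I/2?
Factor the denominator:
  z^3 - z^2/2 + I*z^2/2 + z - 3*I*z/2 - 3/4 + I/4 = (z - 1/2 - I/2)^2*(z + 1/2 + 3*I/2)

The numerator P(z) = z^2 - z + 2 has P(1/2 + I/2) = 3/2 ≠ 0, so no factor of (z - 1/2 - I/2) cancels.
Near z = 1/2 + I/2 we can therefore write f(z) = g(z)/(z - 1/2 - I/2)^2 with g analytic at 1/2 + I/2 and g(1/2 + I/2) ≠ 0 (g is the numerator divided by the remaining denominator factors).

Hence z = 1/2 + I/2 is a pole of order 2.

Final answer: 2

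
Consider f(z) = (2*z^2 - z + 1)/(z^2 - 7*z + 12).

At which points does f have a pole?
{3, 4}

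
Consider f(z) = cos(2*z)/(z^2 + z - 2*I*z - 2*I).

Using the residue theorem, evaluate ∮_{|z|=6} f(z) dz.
By the residue theorem, ∮_C f(z) dz = 2πi · (sum of the residues of f at the poles inside |z| = 6).

The denominator factors as (z - 2*I)*(z + 1), so the singularities of f are simple poles at z = 2*I, z = -1.
  |2*I|² = 4 < 36 = 6², so this pole is inside the contour.
  |-1|² = 1 < 36 = 6², so this pole is inside the contour.

With P(z) = cos(2*z) and Q(z) = z^2 + z - 2*I*z - 2*I, each pole is simple, so Res(f, z₀) = P(z₀)/Q'(z₀) with Q'(z) = 2*z + 1 - 2*I.
  Res(f, 2*I) = P(2*I)/Q'(2*I) = (cosh(4))/(1 + 2*I) = (1/5 - 2*I/5)*cosh(4)
  Res(f, -1) = P(-1)/Q'(-1) = (cos(2))/(-1 - 2*I) = (-1/5 + 2*I/5)*cos(2)

Sum of residues inside C: (1/5 - 2*I/5)*cosh(4) + (-1/5 + 2*I/5)*cos(2)
∮_C f(z) dz = 2πi · ((1/5 - 2*I/5)*cosh(4) + (-1/5 + 2*I/5)*cos(2)) = pi*(-4/5 - 2*I/5)*cos(2) + pi*(4/5 + 2*I/5)*cosh(4)

Final answer: pi*(-4/5 - 2*I/5)*cos(2) + pi*(4/5 + 2*I/5)*cosh(4)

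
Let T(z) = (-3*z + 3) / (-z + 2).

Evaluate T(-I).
Substitute z = -I:
  numerator:   -3*(-I) + 3 = 3 + 3*I
  denominator: -(-I) + 2 = 2 + I
T(-I) = (3 + 3*I)/(2 + I); multiplying numerator and denominator by the conjugate 2 - I gives (9 + 3*I)/5 = 9/5 + 3*I/5

Final answer: 9/5 + 3*I/5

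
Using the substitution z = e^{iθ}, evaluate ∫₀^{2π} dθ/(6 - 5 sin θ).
2*sqrt(11)*pi/11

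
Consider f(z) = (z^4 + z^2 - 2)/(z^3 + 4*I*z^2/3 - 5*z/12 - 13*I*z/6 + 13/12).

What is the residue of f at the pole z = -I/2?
Write f(z) = P(z)/Q(z) with P(z) = z^4 + z^2 - 2 and Q(z) = z^3 + 4*I*z^2/3 - 5*z/12 - 13*I*z/6 + 13/12.
The denominator factors as Q(z) = (z - 1 - 2*I/3)*(z + 1 + 3*I/2)*(z + I/2), so z = -I/2 is a simple zero of Q and P is analytic there; z = -I/2 is therefore a simple pole and
  Res(f, z₀) = P(z₀)/Q'(z₀).

Q'(z) = 3*z^2 + 8*I*z/3 - 5/12 - 13*I/6, so Q'(-I/2) = 1/6 - 13*I/6.
P(-I/2) = -35/16.

Res(f, -I/2) = (-35/16)/(1/6 - 13*I/6) = -21/272 - 273*I/272

Final answer: -21/272 - 273*I/272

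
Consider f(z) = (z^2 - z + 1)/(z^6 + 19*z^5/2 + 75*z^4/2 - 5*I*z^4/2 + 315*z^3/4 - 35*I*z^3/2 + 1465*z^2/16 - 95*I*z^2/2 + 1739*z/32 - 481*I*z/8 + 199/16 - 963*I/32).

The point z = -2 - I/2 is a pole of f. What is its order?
Factor the denominator:
  z^6 + 19*z^5/2 + 75*z^4/2 - 5*I*z^4/2 + 315*z^3/4 - 35*I*z^3/2 + 1465*z^2/16 - 95*I*z^2/2 + 1739*z/32 - 481*I*z/8 + 199/16 - 963*I/32 = (z + 2 + I/2)^4*(z - I)*(z + 3/2 - I)

The numerator P(z) = z^2 - z + 1 has P(-2 - I/2) = 27/4 + 5*I/2 ≠ 0, so no factor of (z + 2 + I/2) cancels.
Near z = -2 - I/2 we can therefore write f(z) = g(z)/(z + 2 + I/2)^4 with g analytic at -2 - I/2 and g(-2 - I/2) ≠ 0 (g is the numerator divided by the remaining denominator factors).

Hence z = -2 - I/2 is a pole of order 4.

Final answer: 4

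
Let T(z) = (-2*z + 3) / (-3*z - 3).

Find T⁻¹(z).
(-3*z - 3)/(3*z - 2)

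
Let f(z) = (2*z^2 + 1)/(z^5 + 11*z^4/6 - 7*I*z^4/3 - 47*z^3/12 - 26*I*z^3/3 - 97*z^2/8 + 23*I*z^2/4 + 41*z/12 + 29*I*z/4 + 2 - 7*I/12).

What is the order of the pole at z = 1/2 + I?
Factor the denominator:
  z^5 + 11*z^4/6 - 7*I*z^4/3 - 47*z^3/12 - 26*I*z^3/3 - 97*z^2/8 + 23*I*z^2/4 + 41*z/12 + 29*I*z/4 + 2 - 7*I/12 = (z - 1/2 - I)^3*(z + 3 + I)*(z + 1/3 - I/3)

The numerator P(z) = 2*z^2 + 1 has P(1/2 + I) = -1/2 + 2*I ≠ 0, so no factor of (z - 1/2 - I) cancels.
Near z = 1/2 + I we can therefore write f(z) = g(z)/(z - 1/2 - I)^3 with g analytic at 1/2 + I and g(1/2 + I) ≠ 0 (g is the numerator divided by the remaining denominator factors).

Hence z = 1/2 + I is a pole of order 3.

Final answer: 3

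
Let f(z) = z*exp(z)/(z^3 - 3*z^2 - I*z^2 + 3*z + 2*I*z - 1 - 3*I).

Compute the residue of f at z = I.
Write f(z) = P(z)/Q(z) with P(z) = z*exp(z) and Q(z) = z^3 - 3*z^2 - I*z^2 + 3*z + 2*I*z - 1 - 3*I.
The denominator factors as Q(z) = (z - 1 + I)*(z - I)*(z - 2 - I), so z = I is a simple zero of Q and P is analytic there; z = I is therefore a simple pole and
  Res(f, z₀) = P(z₀)/Q'(z₀).

Q'(z) = 3*z^2 - 6*z - 2*I*z + 3 + 2*I, so Q'(I) = 2 - 4*I.
P(I) = I*exp(I).

Res(f, I) = (I*exp(I))/(2 - 4*I) = (-1/5 + I/10)*exp(I)

Final answer: (-1/5 + I/10)*exp(I)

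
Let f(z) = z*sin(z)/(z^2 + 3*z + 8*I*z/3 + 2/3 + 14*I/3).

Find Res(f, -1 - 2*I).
Write f(z) = P(z)/Q(z) with P(z) = z*sin(z) and Q(z) = z^2 + 3*z + 8*I*z/3 + 2/3 + 14*I/3.
The denominator factors as Q(z) = (z + 1 + 2*I)*(z + 2 + 2*I/3), so z = -1 - 2*I is a simple zero of Q and P is analytic there; z = -1 - 2*I is therefore a simple pole and
  Res(f, z₀) = P(z₀)/Q'(z₀).

Q'(z) = 2*z + 3 + 8*I/3, so Q'(-1 - 2*I) = 1 - 4*I/3.
P(-1 - 2*I) = (1 + 2*I)*sin(1 + 2*I).

Res(f, -1 - 2*I) = ((1 + 2*I)*sin(1 + 2*I))/(1 - 4*I/3) = (-3/5 + 6*I/5)*sin(1 + 2*I)

Final answer: (-3/5 + 6*I/5)*sin(1 + 2*I)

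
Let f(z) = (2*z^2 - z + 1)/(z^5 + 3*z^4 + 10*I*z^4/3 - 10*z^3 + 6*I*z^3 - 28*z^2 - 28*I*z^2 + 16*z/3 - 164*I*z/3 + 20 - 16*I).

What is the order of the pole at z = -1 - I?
Factor the denominator:
  z^5 + 3*z^4 + 10*I*z^4/3 - 10*z^3 + 6*I*z^3 - 28*z^2 - 28*I*z^2 + 16*z/3 - 164*I*z/3 + 20 - 16*I = (z + 1 + I)^3*(z + 3 + I/3)*(z - 3)

The numerator P(z) = 2*z^2 - z + 1 has P(-1 - I) = 2 + 5*I ≠ 0, so no factor of (z + 1 + I) cancels.
Near z = -1 - I we can therefore write f(z) = g(z)/(z + 1 + I)^3 with g analytic at -1 - I and g(-1 - I) ≠ 0 (g is the numerator divided by the remaining denominator factors).

Hence z = -1 - I is a pole of order 3.

Final answer: 3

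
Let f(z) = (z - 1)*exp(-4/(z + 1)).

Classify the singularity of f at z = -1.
essential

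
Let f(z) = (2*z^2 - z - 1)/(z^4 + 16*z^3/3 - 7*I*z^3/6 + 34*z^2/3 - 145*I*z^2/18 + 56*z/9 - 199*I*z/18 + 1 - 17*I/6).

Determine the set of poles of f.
The singularities of f are the zeros of the denominator. Factoring,
  z^4 + 16*z^3/3 - 7*I*z^3/6 + 34*z^2/3 - 145*I*z^2/18 + 56*z/9 - 199*I*z/18 + 1 - 17*I/6 = (z + 1 - 2*I/3)*(z + 3 + 3*I/2)*(z + 1 - 2*I)*(z + 1/3)
so the candidates are z = -1 + 2*I/3, z = -3 - 3*I/2, z = -1 + 2*I, z = -1/3.

Check the numerator P(z) = 2*z^2 - z - 1 at each one:
  P(-1 + 2*I/3) = 10/9 - 10*I/3 ≠ 0, so z = -1 + 2*I/3 is a (simple) pole.
  P(-3 - 3*I/2) = 31/2 + 39*I/2 ≠ 0, so z = -3 - 3*I/2 is a (simple) pole.
  P(-1 + 2*I) = -6 - 10*I ≠ 0, so z = -1 + 2*I is a (simple) pole.
  P(-1/3) = -4/9 ≠ 0, so z = -1/3 is a (simple) pole.

Poles of f: {-3 - 3*I/2, -1 + 2*I/3, -1 + 2*I, -1/3}

Final answer: {-3 - 3*I/2, -1 + 2*I/3, -1 + 2*I, -1/3}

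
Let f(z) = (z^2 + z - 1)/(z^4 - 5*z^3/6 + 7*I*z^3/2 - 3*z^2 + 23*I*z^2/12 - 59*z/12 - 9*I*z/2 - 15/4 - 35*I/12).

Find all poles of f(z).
The singularities of f are the zeros of the denominator. Factoring,
  z^4 - 5*z^3/6 + 7*I*z^3/2 - 3*z^2 + 23*I*z^2/12 - 59*z/12 - 9*I*z/2 - 15/4 - 35*I/12 = (z - 1 + 3*I)*(z - 3/2 + I)*(z + 1)*(z + 2/3 - I/2)
so the candidates are z = 1 - 3*I, z = 3/2 - I, z = -1, z = -2/3 + I/2.

Check the numerator P(z) = z^2 + z - 1 at each one:
  P(1 - 3*I) = -8 - 9*I ≠ 0, so z = 1 - 3*I is a (simple) pole.
  P(3/2 - I) = 7/4 - 4*I ≠ 0, so z = 3/2 - I is a (simple) pole.
  P(-1) = -1 ≠ 0, so z = -1 is a (simple) pole.
  P(-2/3 + I/2) = -53/36 - I/6 ≠ 0, so z = -2/3 + I/2 is a (simple) pole.

Poles of f: {-1, -2/3 + I/2, 1 - 3*I, 3/2 - I}

Final answer: {-1, -2/3 + I/2, 1 - 3*I, 3/2 - I}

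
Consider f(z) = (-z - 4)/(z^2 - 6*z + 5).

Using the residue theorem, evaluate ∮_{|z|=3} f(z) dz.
By the residue theorem, ∮_C f(z) dz = 2πi · (sum of the residues of f at the poles inside |z| = 3).

The denominator factors as (z - 1)*(z - 5), so the singularities of f are simple poles at z = 1, z = 5.
  |1|² = 1 < 9 = 3², so this pole is inside the contour.
  |5|² = 25 > 9 = 3², so this pole is outside the contour.

With P(z) = -z - 4 and Q(z) = z^2 - 6*z + 5, each pole is simple, so Res(f, z₀) = P(z₀)/Q'(z₀) with Q'(z) = 2*z - 6.
  Res(f, 1) = P(1)/Q'(1) = (-5)/(-4) = 5/4

∮_C f(z) dz = 2πi · (5/4) = 5*I*pi/2

Final answer: 5*I*pi/2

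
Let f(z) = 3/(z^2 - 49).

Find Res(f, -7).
Write f(z) = P(z)/Q(z) with P(z) = 3 and Q(z) = z^2 - 49.
The denominator factors as Q(z) = (z + 7)*(z - 7), so z = -7 is a simple zero of Q and P is analytic there; z = -7 is therefore a simple pole and
  Res(f, z₀) = P(z₀)/Q'(z₀).

Q'(z) = 2*z, so Q'(-7) = -14.
P(-7) = 3.

Res(f, -7) = (3)/(-14) = -3/14

Final answer: -3/14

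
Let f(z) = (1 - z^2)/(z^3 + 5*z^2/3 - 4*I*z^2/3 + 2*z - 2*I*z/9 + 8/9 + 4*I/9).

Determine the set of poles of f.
The singularities of f are the zeros of the denominator. Factoring,
  z^3 + 5*z^2/3 - 4*I*z^2/3 + 2*z - 2*I*z/9 + 8/9 + 4*I/9 = (z + 2*I/3)*(z + 2/3)*(z + 1 - 2*I)
so the candidates are z = -2*I/3, z = -2/3, z = -1 + 2*I.

Check the numerator P(z) = 1 - z^2 at each one:
  P(-2*I/3) = 13/9 ≠ 0, so z = -2*I/3 is a (simple) pole.
  P(-2/3) = 5/9 ≠ 0, so z = -2/3 is a (simple) pole.
  P(-1 + 2*I) = 4 + 4*I ≠ 0, so z = -1 + 2*I is a (simple) pole.

Poles of f: {-1 + 2*I, -2/3, -2*I/3}

Final answer: {-1 + 2*I, -2/3, -2*I/3}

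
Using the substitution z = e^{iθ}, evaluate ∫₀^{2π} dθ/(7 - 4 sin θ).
2*sqrt(33)*pi/33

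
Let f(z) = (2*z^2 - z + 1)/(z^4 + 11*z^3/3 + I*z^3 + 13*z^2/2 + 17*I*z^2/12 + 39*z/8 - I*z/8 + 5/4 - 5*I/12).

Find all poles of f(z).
{-3/2 - 2*I, -1 + I/2, -2/3, -1/2 + I/2}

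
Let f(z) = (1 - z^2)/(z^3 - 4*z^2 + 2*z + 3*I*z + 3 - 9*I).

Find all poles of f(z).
The singularities of f are the zeros of the denominator. Factoring,
  z^3 - 4*z^2 + 2*z + 3*I*z + 3 - 9*I = (z - 2 + I)*(z - 3)*(z + 1 - I)
so the candidates are z = 2 - I, z = 3, z = -1 + I.

Check the numerator P(z) = 1 - z^2 at each one:
  P(2 - I) = -2 + 4*I ≠ 0, so z = 2 - I is a (simple) pole.
  P(3) = -8 ≠ 0, so z = 3 is a (simple) pole.
  P(-1 + I) = 1 + 2*I ≠ 0, so z = -1 + I is a (simple) pole.

Poles of f: {-1 + I, 2 - I, 3}

Final answer: {-1 + I, 2 - I, 3}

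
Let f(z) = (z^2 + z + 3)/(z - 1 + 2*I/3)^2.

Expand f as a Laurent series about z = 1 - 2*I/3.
(41/9 - 2*I)/(z - 1 + 2*I/3)^2 + (3 - 4*I/3)/(z - 1 + 2*I/3) + 1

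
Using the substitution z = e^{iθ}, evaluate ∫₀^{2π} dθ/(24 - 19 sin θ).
Call the integral J. The integrand is 2π-periodic and we integrate over a full period, so shifting θ does not change the value (θ → θ + π/2 turns sin θ into cos θ; θ → θ + π flips the sign of the trig term). Hence
  J = ∫₀^{2π} dθ/(24 + 19 cos θ).
Put z = e^{iθ}: then cos θ = (z + 1/z)/2, dθ = dz/(iz), and z runs once counterclockwise around |z| = 1:
  J = ∮_{|z|=1} 1/(24 + 19*(z + 1/z)/2) · dz/(iz) = (2/i) ∮_{|z|=1} dz/(19*z^2 + 48*z + 19).
The roots of 19*z^2 + 48*z + 19 are z = (-24 ± sqrt(24^2 - 19^2))/19, with sqrt(215) = sqrt(215); their product is 1, so only z₊ = -24/19 + sqrt(215)/19 lies inside the unit circle (z₋ = -24/19 - sqrt(215)/19 lies outside).
z₊ is a simple zero of q(z) = 19*z^2 + 48*z + 19, so Res(1/q, z₊) = 1/q'(z₊) with q'(z) = 38*z + 48; and q'(z₊) = 19*(z₊ - z₋) = 2*sqrt(215).
Therefore J = (2/i) · 2πi · 1/(2*sqrt(215)) = 2*pi/(sqrt(215)) = 2*sqrt(215)*pi/215

Final answer: 2*sqrt(215)*pi/215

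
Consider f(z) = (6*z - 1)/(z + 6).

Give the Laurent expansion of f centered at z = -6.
-37/(z + 6) + 6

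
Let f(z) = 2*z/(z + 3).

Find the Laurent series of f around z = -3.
Put w = z - (-3), i.e. z = w - 3. The denominator is w, so it suffices to rewrite the numerator in powers of w.

P(z) = 2*z
P(w - 3) = -6 + 2*w

Dividing each term by w:
  f = -6/w + 2

Substituting back w = z + 3:
  f(z) = -6/(z + 3) + 2

The series is finite because the numerator is a polynomial; the negative powers form the principal part, and the coefficient of 1/(z + 3) gives Res(f, -3) = -6.

Final answer: -6/(z + 3) + 2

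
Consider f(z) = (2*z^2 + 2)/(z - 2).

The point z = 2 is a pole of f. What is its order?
Factor the denominator:
  z - 2 = (z - 2)

The numerator P(z) = 2*z^2 + 2 has P(2) = 10 ≠ 0, so no factor of (z - 2) cancels.
Near z = 2 we can therefore write f(z) = g(z)/(z - 2) with g analytic at 2 and g(2) ≠ 0 (g is just the numerator).

Hence z = 2 is a pole of order 1.

Final answer: 1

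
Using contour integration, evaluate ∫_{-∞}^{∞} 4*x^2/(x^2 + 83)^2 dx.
Let f(z) = 4*z^2/(z^2 + 83)^2. The denominator has no real zeros and deg Q - deg P = 2 ≥ 2, so the integral of f over the upper semicircle |z| = R tends to 0 as R → ∞. Closing the contour in the upper half-plane,
  ∫_{-∞}^{∞} f(x) dx = 2πi · Σ Res(f, z_k)  over the poles with Im z_k > 0.

Zeros of the denominator: z^2 + 83 = 0 gives z = ±sqrt(83)*I.
Upper half-plane: z = sqrt(83)*I (a pole of order 2).

Write f(z) = g(z)/(z - sqrt(83)*I)^2 with g(z) = 4*z^2/(z + sqrt(83)*I)^2. For a double pole, Res(f, z₀) = g'(z₀):
  g'(z) = 8*sqrt(83)*I*z/(z + sqrt(83)*I)^3
  Res(f, sqrt(83)*I) = g'(sqrt(83)*I) = -sqrt(83)*I/83

∫_{-∞}^{∞} f(x) dx = 2πi · (-sqrt(83)*I/83) = 2*sqrt(83)*pi/83

Final answer: 2*sqrt(83)*pi/83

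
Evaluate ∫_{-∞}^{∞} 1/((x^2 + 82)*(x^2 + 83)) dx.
pi*(-82*sqrt(83) + 83*sqrt(82))/6806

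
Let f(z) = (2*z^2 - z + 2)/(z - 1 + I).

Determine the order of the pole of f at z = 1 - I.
Factor the denominator:
  z - 1 + I = (z - 1 + I)

The numerator P(z) = 2*z^2 - z + 2 has P(1 - I) = 1 - 3*I ≠ 0, so no factor of (z - 1 + I) cancels.
Near z = 1 - I we can therefore write f(z) = g(z)/(z - 1 + I) with g analytic at 1 - I and g(1 - I) ≠ 0 (g is just the numerator).

Hence z = 1 - I is a pole of order 1.

Final answer: 1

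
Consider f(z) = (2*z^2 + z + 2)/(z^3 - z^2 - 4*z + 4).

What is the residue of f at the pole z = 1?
-5/3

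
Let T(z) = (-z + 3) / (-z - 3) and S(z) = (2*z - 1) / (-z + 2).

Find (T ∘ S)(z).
(T ∘ S)(z) = T(S(z)) = ((-1)*S(z) + (3))/((-1)*S(z) + (-3)). Multiply numerator and denominator by -z + 2:
  numerator:   (-1)*(2*z - 1) + (3)*(-z + 2) = -5*z + 7
  denominator: (-1)*(2*z - 1) + (-3)*(-z + 2) = z - 5
(T ∘ S)(z) = (-5*z + 7)/(z - 5)

Final answer: (-5*z + 7)/(z - 5)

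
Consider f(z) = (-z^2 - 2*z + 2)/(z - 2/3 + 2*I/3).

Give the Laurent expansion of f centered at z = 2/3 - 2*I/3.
Put w = z - (2/3 - 2*I/3), i.e. z = w + 2/3 - 2*I/3. The denominator is w, so it suffices to rewrite the numerator in powers of w.

P(z) = -z^2 - 2*z + 2
P(w + 2/3 - 2*I/3) = 2/3 + 20*I/9 + (-10/3 + 4*I/3)*w - w^2

Dividing each term by w:
  f = (2/3 + 20*I/9)/w - 10/3 + 4*I/3 - w

Substituting back w = z - 2/3 + 2*I/3:
  f(z) = (2/3 + 20*I/9)/(z - 2/3 + 2*I/3) - 10/3 + 4*I/3 - (z - 2/3 + 2*I/3)

The series is finite because the numerator is a polynomial; the negative powers form the principal part, and the coefficient of 1/(z - 2/3 + 2*I/3) gives Res(f, 2/3 - 2*I/3) = 2/3 + 20*I/9.

Final answer: (2/3 + 20*I/9)/(z - 2/3 + 2*I/3) - 10/3 + 4*I/3 - (z - 2/3 + 2*I/3)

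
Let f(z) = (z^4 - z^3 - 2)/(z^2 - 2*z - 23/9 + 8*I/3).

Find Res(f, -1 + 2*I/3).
Write f(z) = P(z)/Q(z) with P(z) = z^4 - z^3 - 2 and Q(z) = z^2 - 2*z - 23/9 + 8*I/3.
The denominator factors as Q(z) = (z - 3 + 2*I/3)*(z + 1 - 2*I/3), so z = -1 + 2*I/3 is a simple zero of Q and P is analytic there; z = -1 + 2*I/3 is therefore a simple pole and
  Res(f, z₀) = P(z₀)/Q'(z₀).

Q'(z) = 2*z - 2, so Q'(-1 + 2*I/3) = -4 + 4*I/3.
P(-1 + 2*I/3) = -308/81 - 86*I/27.

Res(f, -1 + 2*I/3) = (-308/81 - 86*I/27)/(-4 + 4*I/3) = 37/60 + 541*I/540

Final answer: 37/60 + 541*I/540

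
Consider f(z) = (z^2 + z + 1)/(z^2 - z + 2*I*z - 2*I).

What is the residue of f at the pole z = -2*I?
Write f(z) = P(z)/Q(z) with P(z) = z^2 + z + 1 and Q(z) = z^2 - z + 2*I*z - 2*I.
The denominator factors as Q(z) = (z + 2*I)*(z - 1), so z = -2*I is a simple zero of Q and P is analytic there; z = -2*I is therefore a simple pole and
  Res(f, z₀) = P(z₀)/Q'(z₀).

Q'(z) = 2*z - 1 + 2*I, so Q'(-2*I) = -1 - 2*I.
P(-2*I) = -3 - 2*I.

Res(f, -2*I) = (-3 - 2*I)/(-1 - 2*I) = 7/5 - 4*I/5

Final answer: 7/5 - 4*I/5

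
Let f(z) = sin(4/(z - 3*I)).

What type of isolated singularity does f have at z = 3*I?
essential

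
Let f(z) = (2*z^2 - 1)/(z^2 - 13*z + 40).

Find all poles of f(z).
The singularities of f are the zeros of the denominator. Factoring,
  z^2 - 13*z + 40 = (z - 5)*(z - 8)
so the candidates are z = 5, z = 8.

Check the numerator P(z) = 2*z^2 - 1 at each one:
  P(5) = 49 ≠ 0, so z = 5 is a (simple) pole.
  P(8) = 127 ≠ 0, so z = 8 is a (simple) pole.

Poles of f: {5, 8}

Final answer: {5, 8}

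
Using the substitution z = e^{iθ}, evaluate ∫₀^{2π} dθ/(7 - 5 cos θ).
Call the integral J. The integrand is 2π-periodic and we integrate over a full period, so shifting θ does not change the value (θ → θ + π flips the sign of the trig term). Hence
  J = ∫₀^{2π} dθ/(7 + 5 cos θ).
Put z = e^{iθ}: then cos θ = (z + 1/z)/2, dθ = dz/(iz), and z runs once counterclockwise around |z| = 1:
  J = ∮_{|z|=1} 1/(7 + 5*(z + 1/z)/2) · dz/(iz) = (2/i) ∮_{|z|=1} dz/(5*z^2 + 14*z + 5).
The roots of 5*z^2 + 14*z + 5 are z = (-7 ± sqrt(7^2 - 5^2))/5, with sqrt(24) = 2*sqrt(6); their product is 1, so only z₊ = -7/5 + 2*sqrt(6)/5 lies inside the unit circle (z₋ = -7/5 - 2*sqrt(6)/5 lies outside).
z₊ is a simple zero of q(z) = 5*z^2 + 14*z + 5, so Res(1/q, z₊) = 1/q'(z₊) with q'(z) = 10*z + 14; and q'(z₊) = 5*(z₊ - z₋) = 4*sqrt(6).
Therefore J = (2/i) · 2πi · 1/(4*sqrt(6)) = 2*pi/(2*sqrt(6)) = sqrt(6)*pi/6

Final answer: sqrt(6)*pi/6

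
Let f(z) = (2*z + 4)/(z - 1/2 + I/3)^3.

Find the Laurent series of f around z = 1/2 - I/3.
Put w = z - (1/2 - I/3), i.e. z = w + 1/2 - I/3. The denominator is w^3, so it suffices to rewrite the numerator in powers of w.

P(z) = 2*z + 4
P(w + 1/2 - I/3) = 5 - 2*I/3 + 2*w

Dividing each term by w^3:
  f = (5 - 2*I/3)/w^3 + 2/w^2

Substituting back w = z - 1/2 + I/3:
  f(z) = (5 - 2*I/3)/(z - 1/2 + I/3)^3 + 2/(z - 1/2 + I/3)^2

The series is finite because the numerator is a polynomial; the negative powers form the principal part.

Final answer: (5 - 2*I/3)/(z - 1/2 + I/3)^3 + 2/(z - 1/2 + I/3)^2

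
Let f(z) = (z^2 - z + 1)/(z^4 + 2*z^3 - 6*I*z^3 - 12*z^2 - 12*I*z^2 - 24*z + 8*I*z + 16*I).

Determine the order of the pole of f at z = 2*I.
3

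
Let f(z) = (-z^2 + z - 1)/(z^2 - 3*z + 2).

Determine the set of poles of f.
The singularities of f are the zeros of the denominator. Factoring,
  z^2 - 3*z + 2 = (z - 1)*(z - 2)
so the candidates are z = 1, z = 2.

Check the numerator P(z) = -z^2 + z - 1 at each one:
  P(1) = -1 ≠ 0, so z = 1 is a (simple) pole.
  P(2) = -3 ≠ 0, so z = 2 is a (simple) pole.

Poles of f: {1, 2}

Final answer: {1, 2}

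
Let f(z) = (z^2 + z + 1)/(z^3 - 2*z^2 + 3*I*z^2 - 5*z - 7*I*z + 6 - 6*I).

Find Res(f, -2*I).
Write f(z) = P(z)/Q(z) with P(z) = z^2 + z + 1 and Q(z) = z^3 - 2*z^2 + 3*I*z^2 - 5*z - 7*I*z + 6 - 6*I.
The denominator factors as Q(z) = (z + 2*I)*(z + 1 + I)*(z - 3), so z = -2*I is a simple zero of Q and P is analytic there; z = -2*I is therefore a simple pole and
  Res(f, z₀) = P(z₀)/Q'(z₀).

Q'(z) = 3*z^2 - 4*z + 6*I*z - 5 - 7*I, so Q'(-2*I) = -5 + I.
P(-2*I) = -3 - 2*I.

Res(f, -2*I) = (-3 - 2*I)/(-5 + I) = 1/2 + I/2

Final answer: 1/2 + I/2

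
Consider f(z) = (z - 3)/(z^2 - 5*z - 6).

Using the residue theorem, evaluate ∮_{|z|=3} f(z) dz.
By the residue theorem, ∮_C f(z) dz = 2πi · (sum of the residues of f at the poles inside |z| = 3).

The denominator factors as (z - 6)*(z + 1), so the singularities of f are simple poles at z = 6, z = -1.
  |6|² = 36 > 9 = 3², so this pole is outside the contour.
  |-1|² = 1 < 9 = 3², so this pole is inside the contour.

With P(z) = z - 3 and Q(z) = z^2 - 5*z - 6, each pole is simple, so Res(f, z₀) = P(z₀)/Q'(z₀) with Q'(z) = 2*z - 5.
  Res(f, -1) = P(-1)/Q'(-1) = (-4)/(-7) = 4/7

∮_C f(z) dz = 2πi · (4/7) = 8*I*pi/7

Final answer: 8*I*pi/7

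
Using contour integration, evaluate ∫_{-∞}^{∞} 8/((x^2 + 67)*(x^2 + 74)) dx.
4*pi*(-67*sqrt(74) + 74*sqrt(67))/17353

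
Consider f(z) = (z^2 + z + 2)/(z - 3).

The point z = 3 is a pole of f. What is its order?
1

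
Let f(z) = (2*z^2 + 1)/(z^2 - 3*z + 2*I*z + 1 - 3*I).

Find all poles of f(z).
The singularities of f are the zeros of the denominator. Factoring,
  z^2 - 3*z + 2*I*z + 1 - 3*I = (z - 1 + I)*(z - 2 + I)
so the candidates are z = 1 - I, z = 2 - I.

Check the numerator P(z) = 2*z^2 + 1 at each one:
  P(1 - I) = 1 - 4*I ≠ 0, so z = 1 - I is a (simple) pole.
  P(2 - I) = 7 - 8*I ≠ 0, so z = 2 - I is a (simple) pole.

Poles of f: {1 - I, 2 - I}

Final answer: {1 - I, 2 - I}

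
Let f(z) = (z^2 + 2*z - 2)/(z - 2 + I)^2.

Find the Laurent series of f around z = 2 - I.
Put w = z - (2 - I), i.e. z = w + 2 - I. The denominator is w^2, so it suffices to rewrite the numerator in powers of w.

P(z) = z^2 + 2*z - 2
P(w + 2 - I) = 5 - 6*I + (6 - 2*I)*w + w^2

Dividing each term by w^2:
  f = (5 - 6*I)/w^2 + (6 - 2*I)/w + 1

Substituting back w = z - 2 + I:
  f(z) = (5 - 6*I)/(z - 2 + I)^2 + (6 - 2*I)/(z - 2 + I) + 1

The series is finite because the numerator is a polynomial; the negative powers form the principal part, and the coefficient of 1/(z - 2 + I) gives Res(f, 2 - I) = 6 - 2*I.

Final answer: (5 - 6*I)/(z - 2 + I)^2 + (6 - 2*I)/(z - 2 + I) + 1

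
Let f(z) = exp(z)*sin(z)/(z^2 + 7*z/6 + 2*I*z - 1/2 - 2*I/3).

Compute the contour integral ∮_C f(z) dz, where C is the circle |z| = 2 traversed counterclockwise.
By the residue theorem, ∮_C f(z) dz = 2πi · (sum of the residues of f at the poles inside |z| = 2).

The denominator factors as (z + 3/2 + 2*I)*(z - 1/3), so the singularities of f are simple poles at z = -3/2 - 2*I, z = 1/3.
  |-3/2 - 2*I|² = 25/4 > 4 = 2², so this pole is outside the contour.
  |1/3|² = 1/9 < 4 = 2², so this pole is inside the contour.

With P(z) = exp(z)*sin(z) and Q(z) = z^2 + 7*z/6 + 2*I*z - 1/2 - 2*I/3, each pole is simple, so Res(f, z₀) = P(z₀)/Q'(z₀) with Q'(z) = 2*z + 7/6 + 2*I.
  Res(f, 1/3) = P(1/3)/Q'(1/3) = (exp(1/3)*sin(1/3))/(11/6 + 2*I) = (66/265 - 72*I/265)*exp(1/3)*sin(1/3)

∮_C f(z) dz = 2πi · ((66/265 - 72*I/265)*exp(1/3)*sin(1/3)) = pi*(144/265 + 132*I/265)*exp(1/3)*sin(1/3)

Final answer: pi*(144/265 + 132*I/265)*exp(1/3)*sin(1/3)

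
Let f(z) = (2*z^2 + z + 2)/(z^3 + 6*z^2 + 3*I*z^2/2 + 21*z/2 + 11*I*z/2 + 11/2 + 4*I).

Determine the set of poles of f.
{-3 - I/2, -2 - I, -1}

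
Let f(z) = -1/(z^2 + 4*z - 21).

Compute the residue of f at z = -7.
1/10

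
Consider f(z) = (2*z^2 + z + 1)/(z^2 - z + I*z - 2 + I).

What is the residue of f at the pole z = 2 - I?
Write f(z) = P(z)/Q(z) with P(z) = 2*z^2 + z + 1 and Q(z) = z^2 - z + I*z - 2 + I.
The denominator factors as Q(z) = (z + 1)*(z - 2 + I), so z = 2 - I is a simple zero of Q and P is analytic there; z = 2 - I is therefore a simple pole and
  Res(f, z₀) = P(z₀)/Q'(z₀).

Q'(z) = 2*z - 1 + I, so Q'(2 - I) = 3 - I.
P(2 - I) = 9 - 9*I.

Res(f, 2 - I) = (9 - 9*I)/(3 - I) = 18/5 - 9*I/5

Final answer: 18/5 - 9*I/5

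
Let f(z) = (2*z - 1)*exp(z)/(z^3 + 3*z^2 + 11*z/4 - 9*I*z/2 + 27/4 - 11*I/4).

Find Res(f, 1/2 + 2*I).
Write f(z) = P(z)/Q(z) with P(z) = (2*z - 1)*exp(z) and Q(z) = z^3 + 3*z^2 + 11*z/4 - 9*I*z/2 + 27/4 - 11*I/4.
The denominator factors as Q(z) = (z + 1/2 + I)*(z + 3 + I)*(z - 1/2 - 2*I), so z = 1/2 + 2*I is a simple zero of Q and P is analytic there; z = 1/2 + 2*I is therefore a simple pole and
  Res(f, z₀) = P(z₀)/Q'(z₀).

Q'(z) = 3*z^2 + 6*z + 11/4 - 9*I/2, so Q'(1/2 + 2*I) = -11/2 + 27*I/2.
P(1/2 + 2*I) = 4*I*exp(1/2 + 2*I).

Res(f, 1/2 + 2*I) = (4*I*exp(1/2 + 2*I))/(-11/2 + 27*I/2) = (108/425 - 44*I/425)*exp(1/2 + 2*I)

Final answer: (108/425 - 44*I/425)*exp(1/2 + 2*I)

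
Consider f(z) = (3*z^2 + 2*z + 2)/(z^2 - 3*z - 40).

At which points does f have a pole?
The singularities of f are the zeros of the denominator. Factoring,
  z^2 - 3*z - 40 = (z - 8)*(z + 5)
so the candidates are z = 8, z = -5.

Check the numerator P(z) = 3*z^2 + 2*z + 2 at each one:
  P(8) = 210 ≠ 0, so z = 8 is a (simple) pole.
  P(-5) = 67 ≠ 0, so z = -5 is a (simple) pole.

Poles of f: {-5, 8}

Final answer: {-5, 8}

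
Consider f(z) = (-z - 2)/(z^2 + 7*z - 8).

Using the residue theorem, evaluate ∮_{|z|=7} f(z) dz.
-2*I*pi/3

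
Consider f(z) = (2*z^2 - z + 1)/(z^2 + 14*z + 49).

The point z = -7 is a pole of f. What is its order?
Factor the denominator:
  z^2 + 14*z + 49 = (z + 7)^2

The numerator P(z) = 2*z^2 - z + 1 has P(-7) = 106 ≠ 0, so no factor of (z + 7) cancels.
Near z = -7 we can therefore write f(z) = g(z)/(z + 7)^2 with g analytic at -7 and g(-7) ≠ 0 (g is just the numerator).

Hence z = -7 is a pole of order 2.

Final answer: 2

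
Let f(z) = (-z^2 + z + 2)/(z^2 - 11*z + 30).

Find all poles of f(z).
The singularities of f are the zeros of the denominator. Factoring,
  z^2 - 11*z + 30 = (z - 5)*(z - 6)
so the candidates are z = 5, z = 6.

Check the numerator P(z) = -z^2 + z + 2 at each one:
  P(5) = -18 ≠ 0, so z = 5 is a (simple) pole.
  P(6) = -28 ≠ 0, so z = 6 is a (simple) pole.

Poles of f: {5, 6}

Final answer: {5, 6}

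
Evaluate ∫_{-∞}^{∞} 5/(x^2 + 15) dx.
Let f(z) = 5/(z^2 + 15). The denominator has no real zeros and deg Q - deg P = 2 ≥ 2, so the integral of f over the upper semicircle |z| = R tends to 0 as R → ∞. Closing the contour in the upper half-plane,
  ∫_{-∞}^{∞} f(x) dx = 2πi · Σ Res(f, z_k)  over the poles with Im z_k > 0.

Zeros of the denominator: z^2 + 15 = 0 gives z = ±sqrt(15)*I.
Upper half-plane: z = sqrt(15)*I (simple).

Each pole is a simple zero of Q(z) = z^2 + 15, so Res(f, z₀) = P(z₀)/Q'(z₀) with P(z) = 5, Q'(z) = 2*z:
  Res(f, sqrt(15)*I) = (5)/(2*sqrt(15)*I) = -sqrt(15)*I/6

∫_{-∞}^{∞} f(x) dx = 2πi · (-sqrt(15)*I/6) = sqrt(15)*pi/3

Final answer: sqrt(15)*pi/3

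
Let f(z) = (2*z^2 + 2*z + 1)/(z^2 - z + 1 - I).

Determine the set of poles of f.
The singularities of f are the zeros of the denominator. Factoring,
  z^2 - z + 1 - I = (z + I)*(z - 1 - I)
so the candidates are z = -I, z = 1 + I.

Check the numerator P(z) = 2*z^2 + 2*z + 1 at each one:
  P(-I) = -1 - 2*I ≠ 0, so z = -I is a (simple) pole.
  P(1 + I) = 3 + 6*I ≠ 0, so z = 1 + I is a (simple) pole.

Poles of f: {-I, 1 + I}

Final answer: {-I, 1 + I}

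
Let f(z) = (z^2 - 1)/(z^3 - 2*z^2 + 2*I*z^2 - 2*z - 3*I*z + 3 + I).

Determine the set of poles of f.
The singularities of f are the zeros of the denominator. Factoring,
  z^3 - 2*z^2 + 2*I*z^2 - 2*z - 3*I*z + 3 + I = (z + 1 + I)*(z - 2 + I)*(z - 1)
so the candidates are z = -1 - I, z = 2 - I, z = 1.

Check the numerator P(z) = z^2 - 1 at each one:
  P(-1 - I) = -1 + 2*I ≠ 0, so z = -1 - I is a (simple) pole.
  P(2 - I) = 2 - 4*I ≠ 0, so z = 2 - I is a (simple) pole.
  P(1) = 0, so the factor (z - 1) cancels and z = 1 is only a removable singularity, not a pole.

Poles of f: {-1 - I, 2 - I}

Final answer: {-1 - I, 2 - I}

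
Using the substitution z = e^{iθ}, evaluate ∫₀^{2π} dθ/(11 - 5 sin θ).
Call the integral J. The integrand is 2π-periodic and we integrate over a full period, so shifting θ does not change the value (θ → θ + π/2 turns sin θ into cos θ; θ → θ + π flips the sign of the trig term). Hence
  J = ∫₀^{2π} dθ/(11 + 5 cos θ).
Put z = e^{iθ}: then cos θ = (z + 1/z)/2, dθ = dz/(iz), and z runs once counterclockwise around |z| = 1:
  J = ∮_{|z|=1} 1/(11 + 5*(z + 1/z)/2) · dz/(iz) = (2/i) ∮_{|z|=1} dz/(5*z^2 + 22*z + 5).
The roots of 5*z^2 + 22*z + 5 are z = (-11 ± sqrt(11^2 - 5^2))/5, with sqrt(96) = 4*sqrt(6); their product is 1, so only z₊ = -11/5 + 4*sqrt(6)/5 lies inside the unit circle (z₋ = -11/5 - 4*sqrt(6)/5 lies outside).
z₊ is a simple zero of q(z) = 5*z^2 + 22*z + 5, so Res(1/q, z₊) = 1/q'(z₊) with q'(z) = 10*z + 22; and q'(z₊) = 5*(z₊ - z₋) = 8*sqrt(6).
Therefore J = (2/i) · 2πi · 1/(8*sqrt(6)) = 2*pi/(4*sqrt(6)) = sqrt(6)*pi/12

Final answer: sqrt(6)*pi/12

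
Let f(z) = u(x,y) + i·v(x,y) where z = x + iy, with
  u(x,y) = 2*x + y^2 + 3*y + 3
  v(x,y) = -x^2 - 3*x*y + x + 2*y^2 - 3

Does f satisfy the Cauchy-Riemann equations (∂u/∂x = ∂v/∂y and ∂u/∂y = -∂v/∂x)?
∂u/∂x = 2
∂v/∂y = -3*x + 4*y
∂u/∂y = 2*y + 3
∂v/∂x = -2*x - 3*y + 1
∂u/∂x ≠ ∂v/∂y and ∂u/∂y ≠ -∂v/∂x; the Cauchy-Riemann equations are not satisfied, so f is not analytic.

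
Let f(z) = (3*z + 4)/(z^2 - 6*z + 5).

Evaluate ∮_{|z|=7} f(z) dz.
6*I*pi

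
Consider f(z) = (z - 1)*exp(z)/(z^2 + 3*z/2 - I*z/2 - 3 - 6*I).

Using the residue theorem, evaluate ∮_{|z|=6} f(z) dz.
pi*(-22/53 + 24*I/53)*exp(3/2 + 3*I/2) + pi*(22/53 + 82*I/53)*exp(-3 - I)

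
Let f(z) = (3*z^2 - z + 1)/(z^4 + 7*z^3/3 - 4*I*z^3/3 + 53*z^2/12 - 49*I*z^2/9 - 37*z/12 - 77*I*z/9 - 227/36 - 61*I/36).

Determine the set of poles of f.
The singularities of f are the zeros of the denominator. Factoring,
  z^4 + 7*z^3/3 - 4*I*z^3/3 + 53*z^2/12 - 49*I*z^2/9 - 37*z/12 - 77*I*z/9 - 227/36 - 61*I/36 = (z + 3/2 + 2*I)*(z - 2/3 - I)*(z + 1 - I/3)*(z + 1/2 - 2*I)
so the candidates are z = -3/2 - 2*I, z = 2/3 + I, z = -1 + I/3, z = -1/2 + 2*I.

Check the numerator P(z) = 3*z^2 - z + 1 at each one:
  P(-3/2 - 2*I) = -11/4 + 20*I ≠ 0, so z = -3/2 - 2*I is a (simple) pole.
  P(2/3 + I) = -4/3 + 3*I ≠ 0, so z = 2/3 + I is a (simple) pole.
  P(-1 + I/3) = 14/3 - 7*I/3 ≠ 0, so z = -1 + I/3 is a (simple) pole.
  P(-1/2 + 2*I) = -39/4 - 8*I ≠ 0, so z = -1/2 + 2*I is a (simple) pole.

Poles of f: {-3/2 - 2*I, -1 + I/3, -1/2 + 2*I, 2/3 + I}

Final answer: {-3/2 - 2*I, -1 + I/3, -1/2 + 2*I, 2/3 + I}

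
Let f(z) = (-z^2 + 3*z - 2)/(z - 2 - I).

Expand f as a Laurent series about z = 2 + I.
Put w = z - (2 + I), i.e. z = w + 2 + I. The denominator is w, so it suffices to rewrite the numerator in powers of w.

P(z) = -z^2 + 3*z - 2
P(w + 2 + I) = 1 - I + (-1 - 2*I)*w - w^2

Dividing each term by w:
  f = (1 - I)/w - 1 - 2*I - w

Substituting back w = z - 2 - I:
  f(z) = (1 - I)/(z - 2 - I) - 1 - 2*I - (z - 2 - I)

The series is finite because the numerator is a polynomial; the negative powers form the principal part, and the coefficient of 1/(z - 2 - I) gives Res(f, 2 + I) = 1 - I.

Final answer: (1 - I)/(z - 2 - I) - 1 - 2*I - (z - 2 - I)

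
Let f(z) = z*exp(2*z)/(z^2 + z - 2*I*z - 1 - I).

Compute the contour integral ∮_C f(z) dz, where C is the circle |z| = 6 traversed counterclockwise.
By the residue theorem, ∮_C f(z) dz = 2πi · (sum of the residues of f at the poles inside |z| = 6).

The denominator factors as (z - I)*(z + 1 - I), so the singularities of f are simple poles at z = I, z = -1 + I.
  |I|² = 1 < 36 = 6², so this pole is inside the contour.
  |-1 + I|² = 2 < 36 = 6², so this pole is inside the contour.

With P(z) = z*exp(2*z) and Q(z) = z^2 + z - 2*I*z - 1 - I, each pole is simple, so Res(f, z₀) = P(z₀)/Q'(z₀) with Q'(z) = 2*z + 1 - 2*I.
  Res(f, I) = P(I)/Q'(I) = (I*exp(2*I))/(1) = I*exp(2*I)
  Res(f, -1 + I) = P(-1 + I)/Q'(-1 + I) = ((-1 + I)*exp(-2 + 2*I))/(-1) = (1 - I)*exp(-2 + 2*I)

Sum of residues inside C: I*exp(2*I) + (1 - I)*exp(-2 + 2*I)
∮_C f(z) dz = 2πi · (I*exp(2*I) + (1 - I)*exp(-2 + 2*I)) = -2*pi*exp(2*I) + pi*(2 + 2*I)*exp(-2 + 2*I)

Final answer: -2*pi*exp(2*I) + pi*(2 + 2*I)*exp(-2 + 2*I)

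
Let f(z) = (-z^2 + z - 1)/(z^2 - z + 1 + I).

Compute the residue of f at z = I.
Write f(z) = P(z)/Q(z) with P(z) = -z^2 + z - 1 and Q(z) = z^2 - z + 1 + I.
The denominator factors as Q(z) = (z - 1 + I)*(z - I), so z = I is a simple zero of Q and P is analytic there; z = I is therefore a simple pole and
  Res(f, z₀) = P(z₀)/Q'(z₀).

Q'(z) = 2*z - 1, so Q'(I) = -1 + 2*I.
P(I) = I.

Res(f, I) = (I)/(-1 + 2*I) = 2/5 - I/5

Final answer: 2/5 - I/5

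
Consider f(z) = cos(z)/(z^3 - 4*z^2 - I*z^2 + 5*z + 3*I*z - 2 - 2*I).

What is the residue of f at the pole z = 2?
(1/2 + I/2)*cos(2)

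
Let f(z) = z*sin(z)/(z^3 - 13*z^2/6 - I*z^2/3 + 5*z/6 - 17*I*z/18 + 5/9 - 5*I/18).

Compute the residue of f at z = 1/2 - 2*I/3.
Write f(z) = P(z)/Q(z) with P(z) = z*sin(z) and Q(z) = z^3 - 13*z^2/6 - I*z^2/3 + 5*z/6 - 17*I*z/18 + 5/9 - 5*I/18.
The denominator factors as Q(z) = (z - 1/2 + 2*I/3)*(z + 1/3)*(z - 2 - I), so z = 1/2 - 2*I/3 is a simple zero of Q and P is analytic there; z = 1/2 - 2*I/3 is therefore a simple pole and
  Res(f, z₀) = P(z₀)/Q'(z₀).

Q'(z) = 3*z^2 - 13*z/3 - 2*I*z/3 + 5/6 - 17*I/18, so Q'(1/2 - 2*I/3) = -85/36 - 7*I/18.
P(1/2 - 2*I/3) = (1/2 - 2*I/3)*sin(1/2 - 2*I/3).

Res(f, 1/2 - 2*I/3) = ((1/2 - 2*I/3)*sin(1/2 - 2*I/3))/(-85/36 - 7*I/18) = (-1194/7421 + 2292*I/7421)*sin(1/2 - 2*I/3)

Final answer: (-1194/7421 + 2292*I/7421)*sin(1/2 - 2*I/3)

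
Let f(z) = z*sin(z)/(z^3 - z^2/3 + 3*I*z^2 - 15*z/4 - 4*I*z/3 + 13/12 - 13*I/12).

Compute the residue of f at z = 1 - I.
Write f(z) = P(z)/Q(z) with P(z) = z*sin(z) and Q(z) = z^3 - z^2/3 + 3*I*z^2 - 15*z/4 - 4*I*z/3 + 13/12 - 13*I/12.
The denominator factors as Q(z) = (z + 1 + 3*I/2)*(z - 1/3 + I/2)*(z - 1 + I), so z = 1 - I is a simple zero of Q and P is analytic there; z = 1 - I is therefore a simple pole and
  Res(f, z₀) = P(z₀)/Q'(z₀).

Q'(z) = 3*z^2 - 2*z/3 + 6*I*z - 15/4 - 4*I/3, so Q'(1 - I) = 19/12 - 2*I/3.
P(1 - I) = (1 - I)*sin(1 - I).

Res(f, 1 - I) = ((1 - I)*sin(1 - I))/(19/12 - 2*I/3) = (324/425 - 132*I/425)*sin(1 - I)

Final answer: (324/425 - 132*I/425)*sin(1 - I)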